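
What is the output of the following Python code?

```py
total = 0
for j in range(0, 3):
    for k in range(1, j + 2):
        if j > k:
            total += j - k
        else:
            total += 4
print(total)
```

j=0,k=1: not 0>1, total = 0+4 = 4
j=1,k=1: not 1>1, total = 4+4 = 8
j=1,k=2: not 1>2, total = 8+4 = 12
j=2,k=1: 2>1, total = 12+1 = 13
j=2,k=2: not 2>2, total = 13+4 = 17
j=2,k=3: not 2>3, total = 17+4 = 21

21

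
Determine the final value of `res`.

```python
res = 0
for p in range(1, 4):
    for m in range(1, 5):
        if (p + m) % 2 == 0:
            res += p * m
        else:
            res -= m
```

12

p=1,m=1: even sum, res = 0+1 = 1
p=1,m=2: odd sum, res = 1-2 = -1
p=1,m=3: even sum, res = (-1)+3 = 2
p=1,m=4: odd sum, res = 2-4 = -2
p=2,m=1: odd sum, res = (-2)-1 = -3
p=2,m=2: even sum, res = (-3)+4 = 1
p=2,m=3: odd sum, res = 1-3 = -2
p=2,m=4: even sum, res = (-2)+8 = 6
p=3,m=1: even sum, res = 6+3 = 9
p=3,m=2: odd sum, res = 9-2 = 7
p=3,m=3: even sum, res = 7+9 = 16
p=3,m=4: odd sum, res = 16-4 = 12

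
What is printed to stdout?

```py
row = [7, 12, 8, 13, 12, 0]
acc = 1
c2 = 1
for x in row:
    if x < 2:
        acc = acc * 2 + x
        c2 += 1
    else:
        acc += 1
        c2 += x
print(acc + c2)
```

66

x=7: not <2, acc = 1+1 = 2; c2=8
x=12: not <2, acc = 2+1 = 3; c2=20
x=8: not <2, acc = 3+1 = 4; c2=28
x=13: not <2, acc = 4+1 = 5; c2=41
x=12: not <2, acc = 5+1 = 6; c2=53
x=0: <2, acc = 6*2+0 = 12; c2=54
acc+c2 = 12+54 = 66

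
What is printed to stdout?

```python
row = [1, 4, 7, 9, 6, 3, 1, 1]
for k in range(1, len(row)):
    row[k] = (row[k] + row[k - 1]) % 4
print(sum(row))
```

11

k=1: row[1] = (4+1)%4 = 1 → [1, 1, 7, 9, 6, 3, 1, 1]
k=2: row[2] = (7+1)%4 = 0 → [1, 1, 0, 9, 6, 3, 1, 1]
k=3: row[3] = (9+0)%4 = 1 → [1, 1, 0, 1, 6, 3, 1, 1]
k=4: row[4] = (6+1)%4 = 3 → [1, 1, 0, 1, 3, 3, 1, 1]
k=5: row[5] = (3+3)%4 = 2 → [1, 1, 0, 1, 3, 2, 1, 1]
k=6: row[6] = (1+2)%4 = 3 → [1, 1, 0, 1, 3, 2, 3, 1]
k=7: row[7] = (1+3)%4 = 0 → [1, 1, 0, 1, 3, 2, 3, 0]
sum = 11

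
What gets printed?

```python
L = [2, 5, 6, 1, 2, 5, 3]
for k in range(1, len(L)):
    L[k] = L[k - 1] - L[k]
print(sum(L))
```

k=1: L[1] = 2-5 = -3 → [2, -3, 6, 1, 2, 5, 3]
k=2: L[2] = (-3)-6 = -9 → [2, -3, -9, 1, 2, 5, 3]
k=3: L[3] = (-9)-1 = -10 → [2, -3, -9, -10, 2, 5, 3]
k=4: L[4] = (-10)-2 = -12 → [2, -3, -9, -10, -12, 5, 3]
k=5: L[5] = (-12)-5 = -17 → [2, -3, -9, -10, -12, -17, 3]
k=6: L[6] = (-17)-3 = -20 → [2, -3, -9, -10, -12, -17, -20]
sum = -69

-69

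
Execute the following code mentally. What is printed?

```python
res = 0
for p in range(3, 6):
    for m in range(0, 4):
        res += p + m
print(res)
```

66

p=3,m=0: res = 0+3 = 3
p=3,m=1: res = 3+4 = 7
p=3,m=2: res = 7+5 = 12
p=3,m=3: res = 12+6 = 18
p=4,m=0: res = 18+4 = 22
p=4,m=1: res = 22+5 = 27
p=4,m=2: res = 27+6 = 33
p=4,m=3: res = 33+7 = 40
p=5,m=0: res = 40+5 = 45
p=5,m=1: res = 45+6 = 51
p=5,m=2: res = 51+7 = 58
p=5,m=3: res = 58+8 = 66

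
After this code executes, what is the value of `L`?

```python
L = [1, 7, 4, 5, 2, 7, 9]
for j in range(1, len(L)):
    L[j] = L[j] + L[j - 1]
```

j=1: L[1] = 7+1 = 8 → [1, 8, 4, 5, 2, 7, 9]
j=2: L[2] = 4+8 = 12 → [1, 8, 12, 5, 2, 7, 9]
j=3: L[3] = 5+12 = 17 → [1, 8, 12, 17, 2, 7, 9]
j=4: L[4] = 2+17 = 19 → [1, 8, 12, 17, 19, 7, 9]
j=5: L[5] = 7+19 = 26 → [1, 8, 12, 17, 19, 26, 9]
j=6: L[6] = 9+26 = 35 → [1, 8, 12, 17, 19, 26, 35]

[1, 8, 12, 17, 19, 26, 35]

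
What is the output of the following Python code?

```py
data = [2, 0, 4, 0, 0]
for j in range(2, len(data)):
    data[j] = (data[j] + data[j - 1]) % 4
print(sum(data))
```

2

j=2: data[2] = (4+0)%4 = 0 → [2, 0, 0, 0, 0]
j=3: data[3] = (0+0)%4 = 0 → [2, 0, 0, 0, 0]
j=4: data[4] = (0+0)%4 = 0 → [2, 0, 0, 0, 0]
sum = 2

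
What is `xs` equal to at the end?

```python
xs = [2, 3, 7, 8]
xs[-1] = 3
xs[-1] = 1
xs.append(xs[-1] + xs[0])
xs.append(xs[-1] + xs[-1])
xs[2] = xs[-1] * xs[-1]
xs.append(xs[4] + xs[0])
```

[2, 3, 36, 1, 3, 6, 5]

xs[-1] = 3 → [2, 3, 7, 3]
xs[-1] = 1 → [2, 3, 7, 1]
append xs[-1]+xs[0] = 1+2 = 3 → [2, 3, 7, 1, 3]
append xs[-1]+xs[-1] = 3+3 = 6 → [2, 3, 7, 1, 3, 6]
xs[2] = xs[-1]*xs[-1] = 6*6 = 36 → [2, 3, 36, 1, 3, 6]
append xs[4]+xs[0] = 3+2 = 5 → [2, 3, 36, 1, 3, 6, 5]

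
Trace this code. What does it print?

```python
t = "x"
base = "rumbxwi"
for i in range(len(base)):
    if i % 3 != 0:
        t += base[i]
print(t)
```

i=0: skip
i=1: add 'u' → 'xu'
i=2: add 'm' → 'xum'
i=3: skip
i=4: add 'x' → 'xumx'
i=5: add 'w' → 'xumxw'
i=6: skip

xumxw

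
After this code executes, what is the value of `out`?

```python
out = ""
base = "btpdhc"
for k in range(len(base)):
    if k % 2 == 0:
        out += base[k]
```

'bph'

k=0: add 'b' → 'b'
k=1: skip
k=2: add 'p' → 'bp'
k=3: skip
k=4: add 'h' → 'bph'
k=5: skip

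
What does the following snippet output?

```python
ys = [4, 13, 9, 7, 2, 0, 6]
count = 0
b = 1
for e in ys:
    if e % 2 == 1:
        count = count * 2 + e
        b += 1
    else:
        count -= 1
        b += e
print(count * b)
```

e=4: not odd, count = 0-1 = -1; b=5
e=13: odd, count = (-1)*2+13 = 11; b=6
e=9: odd, count = 11*2+9 = 31; b=7
e=7: odd, count = 31*2+7 = 69; b=8
e=2: not odd, count = 69-1 = 68; b=10
e=0: not odd, count = 68-1 = 67; b=10
e=6: not odd, count = 67-1 = 66; b=16
count*b = 66*16 = 1056

1056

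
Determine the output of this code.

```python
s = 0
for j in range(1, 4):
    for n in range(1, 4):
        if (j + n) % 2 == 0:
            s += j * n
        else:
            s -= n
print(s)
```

12

j=1,n=1: even sum, s = 0+1 = 1
j=1,n=2: odd sum, s = 1-2 = -1
j=1,n=3: even sum, s = (-1)+3 = 2
j=2,n=1: odd sum, s = 2-1 = 1
j=2,n=2: even sum, s = 1+4 = 5
j=2,n=3: odd sum, s = 5-3 = 2
j=3,n=1: even sum, s = 2+3 = 5
j=3,n=2: odd sum, s = 5-2 = 3
j=3,n=3: even sum, s = 3+9 = 12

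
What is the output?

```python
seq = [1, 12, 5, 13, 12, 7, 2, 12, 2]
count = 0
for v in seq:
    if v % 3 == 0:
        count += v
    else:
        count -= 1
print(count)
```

30

v=1: not %3==0, count = 0-1 = -1
v=12: %3==0, count = (-1)+12 = 11
v=5: not %3==0, count = 11-1 = 10
v=13: not %3==0, count = 10-1 = 9
v=12: %3==0, count = 9+12 = 21
v=7: not %3==0, count = 21-1 = 20
v=2: not %3==0, count = 20-1 = 19
v=12: %3==0, count = 19+12 = 31
v=2: not %3==0, count = 31-1 = 30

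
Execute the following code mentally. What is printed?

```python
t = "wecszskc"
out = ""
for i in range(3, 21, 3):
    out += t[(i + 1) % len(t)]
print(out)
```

zccsws

i=3: add t[4]='z' → 'z'
i=6: add t[7]='c' → 'zc'
i=9: add t[2]='c' → 'zcc'
i=12: add t[5]='s' → 'zccs'
i=15: add t[0]='w' → 'zccsw'
i=18: add t[3]='s' → 'zccsws'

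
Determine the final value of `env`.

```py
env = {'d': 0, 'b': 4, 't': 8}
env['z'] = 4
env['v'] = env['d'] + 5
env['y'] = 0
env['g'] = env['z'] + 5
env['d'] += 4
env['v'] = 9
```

{'d': 4, 'b': 4, 't': 8, 'z': 4, 'v': 9, 'y': 0, 'g': 9}

env['z'] = 4 → {'d': 0, 'b': 4, 't': 8, 'z': 4}
env['v'] = env['d']+5 = 5 → {'d': 0, 'b': 4, 't': 8, 'z': 4, 'v': 5}
env['y'] = 0 → {'d': 0, 'b': 4, 't': 8, 'z': 4, 'v': 5, 'y': 0}
env['g'] = env['z']+5 = 9 → {'d': 0, 'b': 4, 't': 8, 'z': 4, 'v': 5, 'y': 0, 'g': 9}
env['d'] = 0+4 = 4 → {'d': 4, 'b': 4, 't': 8, 'z': 4, 'v': 5, 'y': 0, 'g': 9}
env['v'] = 9 → {'d': 4, 'b': 4, 't': 8, 'z': 4, 'v': 9, 'y': 0, 'g': 9}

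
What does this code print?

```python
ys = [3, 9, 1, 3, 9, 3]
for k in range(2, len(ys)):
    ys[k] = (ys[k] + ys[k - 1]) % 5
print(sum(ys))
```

17

k=2: ys[2] = (1+9)%5 = 0 → [3, 9, 0, 3, 9, 3]
k=3: ys[3] = (3+0)%5 = 3 → [3, 9, 0, 3, 9, 3]
k=4: ys[4] = (9+3)%5 = 2 → [3, 9, 0, 3, 2, 3]
k=5: ys[5] = (3+2)%5 = 0 → [3, 9, 0, 3, 2, 0]
sum = 17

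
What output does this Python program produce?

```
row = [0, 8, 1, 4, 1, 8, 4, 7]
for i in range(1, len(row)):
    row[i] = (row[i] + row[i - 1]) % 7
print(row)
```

i=1: row[1] = (8+0)%7 = 1 → [0, 1, 1, 4, 1, 8, 4, 7]
i=2: row[2] = (1+1)%7 = 2 → [0, 1, 2, 4, 1, 8, 4, 7]
i=3: row[3] = (4+2)%7 = 6 → [0, 1, 2, 6, 1, 8, 4, 7]
i=4: row[4] = (1+6)%7 = 0 → [0, 1, 2, 6, 0, 8, 4, 7]
i=5: row[5] = (8+0)%7 = 1 → [0, 1, 2, 6, 0, 1, 4, 7]
i=6: row[6] = (4+1)%7 = 5 → [0, 1, 2, 6, 0, 1, 5, 7]
i=7: row[7] = (7+5)%7 = 5 → [0, 1, 2, 6, 0, 1, 5, 5]

[0, 1, 2, 6, 0, 1, 5, 5]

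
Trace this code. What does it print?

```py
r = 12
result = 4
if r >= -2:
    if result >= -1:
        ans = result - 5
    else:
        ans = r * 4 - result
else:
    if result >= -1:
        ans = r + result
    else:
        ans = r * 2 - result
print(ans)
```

-1

r=12, result=4
r >= -2 is True; result >= -1 is True
→ ans = result - 5 = -1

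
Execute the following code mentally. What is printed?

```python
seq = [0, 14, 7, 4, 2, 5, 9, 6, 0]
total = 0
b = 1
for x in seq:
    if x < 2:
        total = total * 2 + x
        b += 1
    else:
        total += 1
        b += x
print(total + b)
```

x=0: <2, total = 0*2+0 = 0; b=2
x=14: not <2, total = 0+1 = 1; b=16
x=7: not <2, total = 1+1 = 2; b=23
x=4: not <2, total = 2+1 = 3; b=27
x=2: not <2, total = 3+1 = 4; b=29
x=5: not <2, total = 4+1 = 5; b=34
x=9: not <2, total = 5+1 = 6; b=43
x=6: not <2, total = 6+1 = 7; b=49
x=0: <2, total = 7*2+0 = 14; b=50
total+b = 14+50 = 64

64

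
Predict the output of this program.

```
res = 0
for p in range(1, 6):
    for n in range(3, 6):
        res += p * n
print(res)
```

180

p=1,n=3: res = 0+3 = 3
p=1,n=4: res = 3+4 = 7
p=1,n=5: res = 7+5 = 12
p=2,n=3: res = 12+6 = 18
p=2,n=4: res = 18+8 = 26
p=2,n=5: res = 26+10 = 36
p=3,n=3: res = 36+9 = 45
p=3,n=4: res = 45+12 = 57
p=3,n=5: res = 57+15 = 72
p=4,n=3: res = 72+12 = 84
p=4,n=4: res = 84+16 = 100
p=4,n=5: res = 100+20 = 120
p=5,n=3: res = 120+15 = 135
p=5,n=4: res = 135+20 = 155
p=5,n=5: res = 155+25 = 180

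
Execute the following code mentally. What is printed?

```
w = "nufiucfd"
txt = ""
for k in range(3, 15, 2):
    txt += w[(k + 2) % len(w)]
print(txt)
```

cduicd

k=3: add w[5]='c' → 'c'
k=5: add w[7]='d' → 'cd'
k=7: add w[1]='u' → 'cdu'
k=9: add w[3]='i' → 'cdui'
k=11: add w[5]='c' → 'cduic'
k=13: add w[7]='d' → 'cduicd'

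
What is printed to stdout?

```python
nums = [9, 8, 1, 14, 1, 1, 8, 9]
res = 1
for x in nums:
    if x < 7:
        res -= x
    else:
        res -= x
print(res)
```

-50

x=9: not <7, res = 1-9 = -8
x=8: not <7, res = (-8)-8 = -16
x=1: <7, res = (-16)-1 = -17
x=14: not <7, res = (-17)-14 = -31
x=1: <7, res = (-31)-1 = -32
x=1: <7, res = (-32)-1 = -33
x=8: not <7, res = (-33)-8 = -41
x=9: not <7, res = (-41)-9 = -50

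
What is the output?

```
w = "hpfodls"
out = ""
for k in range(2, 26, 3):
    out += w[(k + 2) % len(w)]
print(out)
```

k=2: add w[4]='d' → 'd'
k=5: add w[0]='h' → 'dh'
k=8: add w[3]='o' → 'dho'
k=11: add w[6]='s' → 'dhos'
k=14: add w[2]='f' → 'dhosf'
k=17: add w[5]='l' → 'dhosfl'
k=20: add w[1]='p' → 'dhosflp'
k=23: add w[4]='d' → 'dhosflpd'

dhosflpd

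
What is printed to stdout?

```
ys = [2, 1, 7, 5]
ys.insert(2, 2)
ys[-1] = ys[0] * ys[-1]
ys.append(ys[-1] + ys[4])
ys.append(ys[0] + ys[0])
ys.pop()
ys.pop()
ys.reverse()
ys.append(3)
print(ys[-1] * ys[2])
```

6

insert 2 at 2 → [2, 1, 2, 7, 5]
ys[-1] = ys[0]*ys[-1] = 2*5 = 10 → [2, 1, 2, 7, 10]
append ys[-1]+ys[4] = 10+10 = 20 → [2, 1, 2, 7, 10, 20]
append ys[0]+ys[0] = 2+2 = 4 → [2, 1, 2, 7, 10, 20, 4]
pop() removes 4 → [2, 1, 2, 7, 10, 20]
pop() removes 20 → [2, 1, 2, 7, 10]
reverse → [10, 7, 2, 1, 2]
append 3 → [10, 7, 2, 1, 2, 3]
ys[-1]*ys[2] = 3*2 = 6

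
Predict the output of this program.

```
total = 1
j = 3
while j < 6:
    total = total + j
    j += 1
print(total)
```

13

j=3: total = 1+3 = 4
j=4: total = 4+4 = 8
j=5: total = 8+5 = 13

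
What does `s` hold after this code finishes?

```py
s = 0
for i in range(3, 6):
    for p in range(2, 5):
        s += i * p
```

i=3,p=2: s = 0+6 = 6
i=3,p=3: s = 6+9 = 15
i=3,p=4: s = 15+12 = 27
i=4,p=2: s = 27+8 = 35
i=4,p=3: s = 35+12 = 47
i=4,p=4: s = 47+16 = 63
i=5,p=2: s = 63+10 = 73
i=5,p=3: s = 73+15 = 88
i=5,p=4: s = 88+20 = 108

108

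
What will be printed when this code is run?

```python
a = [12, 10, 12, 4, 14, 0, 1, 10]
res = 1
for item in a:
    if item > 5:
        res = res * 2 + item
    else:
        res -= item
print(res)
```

372

item=12: >5, res = 1*2+12 = 14
item=10: >5, res = 14*2+10 = 38
item=12: >5, res = 38*2+12 = 88
item=4: not >5, res = 88-4 = 84
item=14: >5, res = 84*2+14 = 182
item=0: not >5, res = 182-0 = 182
item=1: not >5, res = 182-1 = 181
item=10: >5, res = 181*2+10 = 372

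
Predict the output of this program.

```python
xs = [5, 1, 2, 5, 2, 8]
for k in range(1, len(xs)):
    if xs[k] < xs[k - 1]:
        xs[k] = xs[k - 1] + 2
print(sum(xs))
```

k=1: 1<5, xs[1] = 5+2 = 7 → [5, 7, 2, 5, 2, 8]
k=2: 2<7, xs[2] = 7+2 = 9 → [5, 7, 9, 5, 2, 8]
k=3: 5<9, xs[3] = 9+2 = 11 → [5, 7, 9, 11, 2, 8]
k=4: 2<11, xs[4] = 11+2 = 13 → [5, 7, 9, 11, 13, 8]
k=5: 8<13, xs[5] = 13+2 = 15 → [5, 7, 9, 11, 13, 15]
sum = 60

60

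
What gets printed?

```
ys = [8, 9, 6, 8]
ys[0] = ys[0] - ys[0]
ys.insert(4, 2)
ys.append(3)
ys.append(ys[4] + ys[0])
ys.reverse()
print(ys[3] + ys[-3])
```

14

ys[0] = ys[0]-ys[0] = 8-8 = 0 → [0, 9, 6, 8]
insert 2 at 4 → [0, 9, 6, 8, 2]
append 3 → [0, 9, 6, 8, 2, 3]
append ys[4]+ys[0] = 2+0 = 2 → [0, 9, 6, 8, 2, 3, 2]
reverse → [2, 3, 2, 8, 6, 9, 0]
ys[3]+ys[-3] = 8+6 = 14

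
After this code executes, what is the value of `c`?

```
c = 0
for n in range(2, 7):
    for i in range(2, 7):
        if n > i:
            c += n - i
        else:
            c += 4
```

80

n=2,i=2: not 2>2, c = 0+4 = 4
n=2,i=3: not 2>3, c = 4+4 = 8
n=2,i=4: not 2>4, c = 8+4 = 12
n=2,i=5: not 2>5, c = 12+4 = 16
n=2,i=6: not 2>6, c = 16+4 = 20
n=3,i=2: 3>2, c = 20+1 = 21
n=3,i=3: not 3>3, c = 21+4 = 25
n=3,i=4: not 3>4, c = 25+4 = 29
n=3,i=5: not 3>5, c = 29+4 = 33
n=3,i=6: not 3>6, c = 33+4 = 37
n=4,i=2: 4>2, c = 37+2 = 39
n=4,i=3: 4>3, c = 39+1 = 40
n=4,i=4: not 4>4, c = 40+4 = 44
n=4,i=5: not 4>5, c = 44+4 = 48
n=4,i=6: not 4>6, c = 48+4 = 52
n=5,i=2: 5>2, c = 52+3 = 55
n=5,i=3: 5>3, c = 55+2 = 57
n=5,i=4: 5>4, c = 57+1 = 58
n=5,i=5: not 5>5, c = 58+4 = 62
n=5,i=6: not 5>6, c = 62+4 = 66
n=6,i=2: 6>2, c = 66+4 = 70
n=6,i=3: 6>3, c = 70+3 = 73
n=6,i=4: 6>4, c = 73+2 = 75
n=6,i=5: 6>5, c = 75+1 = 76
n=6,i=6: not 6>6, c = 76+4 = 80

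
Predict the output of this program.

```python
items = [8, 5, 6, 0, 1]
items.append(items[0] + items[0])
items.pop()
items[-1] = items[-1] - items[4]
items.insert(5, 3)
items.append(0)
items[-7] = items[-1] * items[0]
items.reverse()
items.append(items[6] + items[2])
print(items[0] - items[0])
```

0

append items[0]+items[0] = 8+8 = 16 → [8, 5, 6, 0, 1, 16]
pop() removes 16 → [8, 5, 6, 0, 1]
items[-1] = items[-1]-items[4] = 1-1 = 0 → [8, 5, 6, 0, 0]
insert 3 at 5 → [8, 5, 6, 0, 0, 3]
append 0 → [8, 5, 6, 0, 0, 3, 0]
items[-7] = items[-1]*items[0] = 0*8 = 0 → [0, 5, 6, 0, 0, 3, 0]
reverse → [0, 3, 0, 0, 6, 5, 0]
append items[6]+items[2] = 0+0 = 0 → [0, 3, 0, 0, 6, 5, 0, 0]
items[0]-items[0] = 0-0 = 0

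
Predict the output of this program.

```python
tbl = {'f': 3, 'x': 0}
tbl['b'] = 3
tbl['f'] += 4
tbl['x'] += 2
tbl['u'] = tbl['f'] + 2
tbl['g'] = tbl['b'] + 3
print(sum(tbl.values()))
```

27

tbl['b'] = 3 → {'f': 3, 'x': 0, 'b': 3}
tbl['f'] = 3+4 = 7 → {'f': 7, 'x': 0, 'b': 3}
tbl['x'] = 0+2 = 2 → {'f': 7, 'x': 2, 'b': 3}
tbl['u'] = tbl['f']+2 = 9 → {'f': 7, 'x': 2, 'b': 3, 'u': 9}
tbl['g'] = tbl['b']+3 = 6 → {'f': 7, 'x': 2, 'b': 3, 'u': 9, 'g': 6}
sum of values = 27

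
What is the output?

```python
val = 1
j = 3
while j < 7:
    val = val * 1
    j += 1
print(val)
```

1

j=3: val = 1*1 = 1
j=4: val = 1*1 = 1
j=5: val = 1*1 = 1
j=6: val = 1*1 = 1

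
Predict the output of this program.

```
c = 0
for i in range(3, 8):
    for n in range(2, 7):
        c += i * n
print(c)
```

500

i=3,n=2: c = 0+6 = 6
i=3,n=3: c = 6+9 = 15
i=3,n=4: c = 15+12 = 27
i=3,n=5: c = 27+15 = 42
i=3,n=6: c = 42+18 = 60
i=4,n=2: c = 60+8 = 68
i=4,n=3: c = 68+12 = 80
i=4,n=4: c = 80+16 = 96
i=4,n=5: c = 96+20 = 116
i=4,n=6: c = 116+24 = 140
i=5,n=2: c = 140+10 = 150
i=5,n=3: c = 150+15 = 165
i=5,n=4: c = 165+20 = 185
i=5,n=5: c = 185+25 = 210
i=5,n=6: c = 210+30 = 240
i=6,n=2: c = 240+12 = 252
i=6,n=3: c = 252+18 = 270
i=6,n=4: c = 270+24 = 294
i=6,n=5: c = 294+30 = 324
i=6,n=6: c = 324+36 = 360
i=7,n=2: c = 360+14 = 374
i=7,n=3: c = 374+21 = 395
i=7,n=4: c = 395+28 = 423
i=7,n=5: c = 423+35 = 458
i=7,n=6: c = 458+42 = 500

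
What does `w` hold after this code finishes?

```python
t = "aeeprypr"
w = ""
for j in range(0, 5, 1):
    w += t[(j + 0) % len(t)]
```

'aeepr'

j=0: add t[0]='a' → 'a'
j=1: add t[1]='e' → 'ae'
j=2: add t[2]='e' → 'aee'
j=3: add t[3]='p' → 'aeep'
j=4: add t[4]='r' → 'aeepr'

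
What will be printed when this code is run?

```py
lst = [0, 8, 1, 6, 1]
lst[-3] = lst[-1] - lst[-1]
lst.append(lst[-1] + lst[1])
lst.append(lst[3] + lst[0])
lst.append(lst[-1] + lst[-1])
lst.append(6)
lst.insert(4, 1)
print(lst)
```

[0, 8, 0, 6, 1, 1, 9, 6, 12, 6]

lst[-3] = lst[-1]-lst[-1] = 1-1 = 0 → [0, 8, 0, 6, 1]
append lst[-1]+lst[1] = 1+8 = 9 → [0, 8, 0, 6, 1, 9]
append lst[3]+lst[0] = 6+0 = 6 → [0, 8, 0, 6, 1, 9, 6]
append lst[-1]+lst[-1] = 6+6 = 12 → [0, 8, 0, 6, 1, 9, 6, 12]
append 6 → [0, 8, 0, 6, 1, 9, 6, 12, 6]
insert 1 at 4 → [0, 8, 0, 6, 1, 1, 9, 6, 12, 6]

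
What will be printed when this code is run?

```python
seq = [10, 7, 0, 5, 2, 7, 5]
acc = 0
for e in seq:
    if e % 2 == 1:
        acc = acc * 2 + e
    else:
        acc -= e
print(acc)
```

-73

e=10: not odd, acc = 0-10 = -10
e=7: odd, acc = (-10)*2+7 = -13
e=0: not odd, acc = (-13)-0 = -13
e=5: odd, acc = (-13)*2+5 = -21
e=2: not odd, acc = (-21)-2 = -23
e=7: odd, acc = (-23)*2+7 = -39
e=5: odd, acc = (-39)*2+5 = -73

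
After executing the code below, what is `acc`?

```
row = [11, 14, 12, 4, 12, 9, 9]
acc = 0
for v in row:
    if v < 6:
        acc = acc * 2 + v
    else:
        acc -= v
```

-100

v=11: not <6, acc = 0-11 = -11
v=14: not <6, acc = (-11)-14 = -25
v=12: not <6, acc = (-25)-12 = -37
v=4: <6, acc = (-37)*2+4 = -70
v=12: not <6, acc = (-70)-12 = -82
v=9: not <6, acc = (-82)-9 = -91
v=9: not <6, acc = (-91)-9 = -100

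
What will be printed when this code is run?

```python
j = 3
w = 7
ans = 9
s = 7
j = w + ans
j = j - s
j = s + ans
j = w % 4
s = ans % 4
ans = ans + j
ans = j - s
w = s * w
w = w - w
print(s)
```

1

j = 7+9 = 16
j = 16-7 = 9
j = 7+9 = 16
j = 7%4 = 3
s = 9%4 = 1
ans = 9+3 = 12
ans = 3-1 = 2
w = 1*7 = 7
w = 7-7 = 0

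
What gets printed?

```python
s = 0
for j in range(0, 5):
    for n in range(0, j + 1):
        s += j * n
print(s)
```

65

j=0,n=0: s = 0+0 = 0
j=1,n=0: s = 0+0 = 0
j=1,n=1: s = 0+1 = 1
j=2,n=0: s = 1+0 = 1
j=2,n=1: s = 1+2 = 3
j=2,n=2: s = 3+4 = 7
j=3,n=0: s = 7+0 = 7
j=3,n=1: s = 7+3 = 10
j=3,n=2: s = 10+6 = 16
j=3,n=3: s = 16+9 = 25
j=4,n=0: s = 25+0 = 25
j=4,n=1: s = 25+4 = 29
j=4,n=2: s = 29+8 = 37
j=4,n=3: s = 37+12 = 49
j=4,n=4: s = 49+16 = 65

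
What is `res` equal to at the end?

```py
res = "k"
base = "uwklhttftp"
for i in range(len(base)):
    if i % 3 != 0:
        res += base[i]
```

i=0: skip
i=1: add 'w' → 'kw'
i=2: add 'k' → 'kwk'
i=3: skip
i=4: add 'h' → 'kwkh'
i=5: add 't' → 'kwkht'
i=6: skip
i=7: add 'f' → 'kwkhtf'
i=8: add 't' → 'kwkhtft'
i=9: skip

'kwkhtft'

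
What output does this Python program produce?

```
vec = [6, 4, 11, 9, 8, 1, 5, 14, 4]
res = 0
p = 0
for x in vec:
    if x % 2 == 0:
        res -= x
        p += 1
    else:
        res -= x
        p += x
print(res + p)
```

x=6: even, res = 0-6 = -6; p=1
x=4: even, res = (-6)-4 = -10; p=2
x=11: not even, res = (-10)-11 = -21; p=13
x=9: not even, res = (-21)-9 = -30; p=22
x=8: even, res = (-30)-8 = -38; p=23
x=1: not even, res = (-38)-1 = -39; p=24
x=5: not even, res = (-39)-5 = -44; p=29
x=14: even, res = (-44)-14 = -58; p=30
x=4: even, res = (-58)-4 = -62; p=31
res+p = (-62)+31 = -31

-31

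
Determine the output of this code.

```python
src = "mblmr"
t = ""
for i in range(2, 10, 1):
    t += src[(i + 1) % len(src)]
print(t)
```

mrmblmrm

i=2: add src[3]='m' → 'm'
i=3: add src[4]='r' → 'mr'
i=4: add src[0]='m' → 'mrm'
i=5: add src[1]='b' → 'mrmb'
i=6: add src[2]='l' → 'mrmbl'
i=7: add src[3]='m' → 'mrmblm'
i=8: add src[4]='r' → 'mrmblmr'
i=9: add src[0]='m' → 'mrmblmrm'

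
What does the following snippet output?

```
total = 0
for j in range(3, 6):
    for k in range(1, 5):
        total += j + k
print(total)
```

78

j=3,k=1: total = 0+4 = 4
j=3,k=2: total = 4+5 = 9
j=3,k=3: total = 9+6 = 15
j=3,k=4: total = 15+7 = 22
j=4,k=1: total = 22+5 = 27
j=4,k=2: total = 27+6 = 33
j=4,k=3: total = 33+7 = 40
j=4,k=4: total = 40+8 = 48
j=5,k=1: total = 48+6 = 54
j=5,k=2: total = 54+7 = 61
j=5,k=3: total = 61+8 = 69
j=5,k=4: total = 69+9 = 78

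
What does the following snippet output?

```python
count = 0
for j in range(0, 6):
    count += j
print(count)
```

15

j=0: count = 0+0 = 0
j=1: count = 0+1 = 1
j=2: count = 1+2 = 3
j=3: count = 3+3 = 6
j=4: count = 6+4 = 10
j=5: count = 10+5 = 15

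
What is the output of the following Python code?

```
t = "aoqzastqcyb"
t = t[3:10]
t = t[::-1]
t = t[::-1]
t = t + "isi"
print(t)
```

slice [3:10] → 'zastqcy'
reverse → 'ycqtsaz'
reverse → 'zastqcy'
+ 'isi' → 'zastqcyisi'

zastqcyisi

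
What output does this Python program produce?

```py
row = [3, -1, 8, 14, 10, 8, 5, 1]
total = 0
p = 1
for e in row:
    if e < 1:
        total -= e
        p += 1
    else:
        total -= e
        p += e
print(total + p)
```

3

e=3: not <1, total = 0-3 = -3; p=4
e=-1: <1, total = (-3)-(-1) = -2; p=5
e=8: not <1, total = (-2)-8 = -10; p=13
e=14: not <1, total = (-10)-14 = -24; p=27
e=10: not <1, total = (-24)-10 = -34; p=37
e=8: not <1, total = (-34)-8 = -42; p=45
e=5: not <1, total = (-42)-5 = -47; p=50
e=1: not <1, total = (-47)-1 = -48; p=51
total+p = (-48)+51 = 3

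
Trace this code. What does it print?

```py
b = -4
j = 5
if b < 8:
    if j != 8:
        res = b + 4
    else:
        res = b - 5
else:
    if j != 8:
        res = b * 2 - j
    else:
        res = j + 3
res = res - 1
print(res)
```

b=-4, j=5
b < 8 is True; j != 8 is True
→ res = b + 4 = 0
res = 0-1 = -1

-1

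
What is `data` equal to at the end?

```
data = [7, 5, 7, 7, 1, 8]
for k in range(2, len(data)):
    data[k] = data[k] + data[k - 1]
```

[7, 5, 12, 19, 20, 28]

k=2: data[2] = 7+5 = 12 → [7, 5, 12, 7, 1, 8]
k=3: data[3] = 7+12 = 19 → [7, 5, 12, 19, 1, 8]
k=4: data[4] = 1+19 = 20 → [7, 5, 12, 19, 20, 8]
k=5: data[5] = 8+20 = 28 → [7, 5, 12, 19, 20, 28]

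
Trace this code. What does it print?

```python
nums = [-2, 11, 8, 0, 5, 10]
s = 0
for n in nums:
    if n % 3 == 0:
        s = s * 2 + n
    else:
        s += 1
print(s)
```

n=-2: not %3==0, s = 0+1 = 1
n=11: not %3==0, s = 1+1 = 2
n=8: not %3==0, s = 2+1 = 3
n=0: %3==0, s = 3*2+0 = 6
n=5: not %3==0, s = 6+1 = 7
n=10: not %3==0, s = 7+1 = 8

8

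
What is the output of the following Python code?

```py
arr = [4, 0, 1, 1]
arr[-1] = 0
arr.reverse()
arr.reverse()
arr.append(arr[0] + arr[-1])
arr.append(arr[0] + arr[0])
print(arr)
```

arr[-1] = 0 → [4, 0, 1, 0]
reverse → [0, 1, 0, 4]
reverse → [4, 0, 1, 0]
append arr[0]+arr[-1] = 4+0 = 4 → [4, 0, 1, 0, 4]
append arr[0]+arr[0] = 4+4 = 8 → [4, 0, 1, 0, 4, 8]

[4, 0, 1, 0, 4, 8]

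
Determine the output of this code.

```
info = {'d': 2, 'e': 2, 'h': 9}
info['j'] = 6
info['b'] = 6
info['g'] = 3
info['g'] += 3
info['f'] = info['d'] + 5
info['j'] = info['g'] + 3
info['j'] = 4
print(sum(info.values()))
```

36

info['j'] = 6 → {'d': 2, 'e': 2, 'h': 9, 'j': 6}
info['b'] = 6 → {'d': 2, 'e': 2, 'h': 9, 'j': 6, 'b': 6}
info['g'] = 3 → {'d': 2, 'e': 2, 'h': 9, 'j': 6, 'b': 6, 'g': 3}
info['g'] = 3+3 = 6 → {'d': 2, 'e': 2, 'h': 9, 'j': 6, 'b': 6, 'g': 6}
info['f'] = info['d']+5 = 7 → {'d': 2, 'e': 2, 'h': 9, 'j': 6, 'b': 6, 'g': 6, 'f': 7}
info['j'] = info['g']+3 = 9 → {'d': 2, 'e': 2, 'h': 9, 'j': 9, 'b': 6, 'g': 6, 'f': 7}
info['j'] = 4 → {'d': 2, 'e': 2, 'h': 9, 'j': 4, 'b': 6, 'g': 6, 'f': 7}
sum of values = 36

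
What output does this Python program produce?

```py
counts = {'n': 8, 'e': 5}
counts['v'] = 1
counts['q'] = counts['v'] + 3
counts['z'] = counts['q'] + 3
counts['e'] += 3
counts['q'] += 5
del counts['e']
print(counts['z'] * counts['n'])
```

56

counts['v'] = 1 → {'n': 8, 'e': 5, 'v': 1}
counts['q'] = counts['v']+3 = 4 → {'n': 8, 'e': 5, 'v': 1, 'q': 4}
counts['z'] = counts['q']+3 = 7 → {'n': 8, 'e': 5, 'v': 1, 'q': 4, 'z': 7}
counts['e'] = 5+3 = 8 → {'n': 8, 'e': 8, 'v': 1, 'q': 4, 'z': 7}
counts['q'] = 4+5 = 9 → {'n': 8, 'e': 8, 'v': 1, 'q': 9, 'z': 7}
del 'e' → {'n': 8, 'v': 1, 'q': 9, 'z': 7}
counts['z']*counts['n'] = 7*8 = 56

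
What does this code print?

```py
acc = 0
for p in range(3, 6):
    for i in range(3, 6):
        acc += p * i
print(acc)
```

p=3,i=3: acc = 0+9 = 9
p=3,i=4: acc = 9+12 = 21
p=3,i=5: acc = 21+15 = 36
p=4,i=3: acc = 36+12 = 48
p=4,i=4: acc = 48+16 = 64
p=4,i=5: acc = 64+20 = 84
p=5,i=3: acc = 84+15 = 99
p=5,i=4: acc = 99+20 = 119
p=5,i=5: acc = 119+25 = 144

144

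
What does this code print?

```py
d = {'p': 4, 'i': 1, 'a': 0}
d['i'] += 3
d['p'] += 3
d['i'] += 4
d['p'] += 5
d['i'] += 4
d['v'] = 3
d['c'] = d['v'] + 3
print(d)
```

{'p': 12, 'i': 12, 'a': 0, 'v': 3, 'c': 6}

d['i'] = 1+3 = 4 → {'p': 4, 'i': 4, 'a': 0}
d['p'] = 4+3 = 7 → {'p': 7, 'i': 4, 'a': 0}
d['i'] = 4+4 = 8 → {'p': 7, 'i': 8, 'a': 0}
d['p'] = 7+5 = 12 → {'p': 12, 'i': 8, 'a': 0}
d['i'] = 8+4 = 12 → {'p': 12, 'i': 12, 'a': 0}
d['v'] = 3 → {'p': 12, 'i': 12, 'a': 0, 'v': 3}
d['c'] = d['v']+3 = 6 → {'p': 12, 'i': 12, 'a': 0, 'v': 3, 'c': 6}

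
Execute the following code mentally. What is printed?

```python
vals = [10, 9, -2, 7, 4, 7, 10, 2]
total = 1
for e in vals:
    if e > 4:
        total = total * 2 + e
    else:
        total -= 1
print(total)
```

e=10: >4, total = 1*2+10 = 12
e=9: >4, total = 12*2+9 = 33
e=-2: not >4, total = 33-1 = 32
e=7: >4, total = 32*2+7 = 71
e=4: not >4, total = 71-1 = 70
e=7: >4, total = 70*2+7 = 147
e=10: >4, total = 147*2+10 = 304
e=2: not >4, total = 304-1 = 303

303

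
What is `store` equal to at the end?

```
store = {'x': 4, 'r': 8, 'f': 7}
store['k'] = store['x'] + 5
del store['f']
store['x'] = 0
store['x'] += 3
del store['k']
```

{'x': 3, 'r': 8}

store['k'] = store['x']+5 = 9 → {'x': 4, 'r': 8, 'f': 7, 'k': 9}
del 'f' → {'x': 4, 'r': 8, 'k': 9}
store['x'] = 0 → {'x': 0, 'r': 8, 'k': 9}
store['x'] = 0+3 = 3 → {'x': 3, 'r': 8, 'k': 9}
del 'k' → {'x': 3, 'r': 8}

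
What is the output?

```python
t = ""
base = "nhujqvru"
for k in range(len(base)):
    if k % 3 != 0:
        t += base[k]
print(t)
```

huqvu

k=0: skip
k=1: add 'h' → 'h'
k=2: add 'u' → 'hu'
k=3: skip
k=4: add 'q' → 'huq'
k=5: add 'v' → 'huqv'
k=6: skip
k=7: add 'u' → 'huqvu'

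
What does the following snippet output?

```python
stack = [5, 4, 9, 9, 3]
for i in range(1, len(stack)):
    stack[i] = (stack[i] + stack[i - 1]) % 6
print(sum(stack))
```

11

i=1: stack[1] = (4+5)%6 = 3 → [5, 3, 9, 9, 3]
i=2: stack[2] = (9+3)%6 = 0 → [5, 3, 0, 9, 3]
i=3: stack[3] = (9+0)%6 = 3 → [5, 3, 0, 3, 3]
i=4: stack[4] = (3+3)%6 = 0 → [5, 3, 0, 3, 0]
sum = 11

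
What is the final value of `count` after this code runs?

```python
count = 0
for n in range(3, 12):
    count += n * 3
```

189

n=3: count = 0+3*3 = 9
n=4: count = 9+4*3 = 21
n=5: count = 21+5*3 = 36
n=6: count = 36+6*3 = 54
n=7: count = 54+7*3 = 75
n=8: count = 75+8*3 = 99
n=9: count = 99+9*3 = 126
n=10: count = 126+10*3 = 156
n=11: count = 156+11*3 = 189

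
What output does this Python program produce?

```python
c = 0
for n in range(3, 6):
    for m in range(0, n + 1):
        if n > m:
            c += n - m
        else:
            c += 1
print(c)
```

n=3,m=0: 3>0, c = 0+3 = 3
n=3,m=1: 3>1, c = 3+2 = 5
n=3,m=2: 3>2, c = 5+1 = 6
n=3,m=3: not 3>3, c = 6+1 = 7
n=4,m=0: 4>0, c = 7+4 = 11
n=4,m=1: 4>1, c = 11+3 = 14
n=4,m=2: 4>2, c = 14+2 = 16
n=4,m=3: 4>3, c = 16+1 = 17
n=4,m=4: not 4>4, c = 17+1 = 18
n=5,m=0: 5>0, c = 18+5 = 23
n=5,m=1: 5>1, c = 23+4 = 27
n=5,m=2: 5>2, c = 27+3 = 30
n=5,m=3: 5>3, c = 30+2 = 32
n=5,m=4: 5>4, c = 32+1 = 33
n=5,m=5: not 5>5, c = 33+1 = 34

34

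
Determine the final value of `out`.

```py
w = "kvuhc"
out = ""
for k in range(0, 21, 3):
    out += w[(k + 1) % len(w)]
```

k=0: add w[1]='v' → 'v'
k=3: add w[4]='c' → 'vc'
k=6: add w[2]='u' → 'vcu'
k=9: add w[0]='k' → 'vcuk'
k=12: add w[3]='h' → 'vcukh'
k=15: add w[1]='v' → 'vcukhv'
k=18: add w[4]='c' → 'vcukhvc'

'vcukhvc'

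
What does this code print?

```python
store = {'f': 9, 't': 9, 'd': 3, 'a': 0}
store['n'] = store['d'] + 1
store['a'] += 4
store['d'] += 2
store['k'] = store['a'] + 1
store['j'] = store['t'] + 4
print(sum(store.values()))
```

49

store['n'] = store['d']+1 = 4 → {'f': 9, 't': 9, 'd': 3, 'a': 0, 'n': 4}
store['a'] = 0+4 = 4 → {'f': 9, 't': 9, 'd': 3, 'a': 4, 'n': 4}
store['d'] = 3+2 = 5 → {'f': 9, 't': 9, 'd': 5, 'a': 4, 'n': 4}
store['k'] = store['a']+1 = 5 → {'f': 9, 't': 9, 'd': 5, 'a': 4, 'n': 4, 'k': 5}
store['j'] = store['t']+4 = 13 → {'f': 9, 't': 9, 'd': 5, 'a': 4, 'n': 4, 'k': 5, 'j': 13}
sum of values = 49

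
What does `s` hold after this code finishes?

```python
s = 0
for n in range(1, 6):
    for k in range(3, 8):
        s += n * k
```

n=1,k=3: s = 0+3 = 3
n=1,k=4: s = 3+4 = 7
n=1,k=5: s = 7+5 = 12
n=1,k=6: s = 12+6 = 18
n=1,k=7: s = 18+7 = 25
n=2,k=3: s = 25+6 = 31
n=2,k=4: s = 31+8 = 39
n=2,k=5: s = 39+10 = 49
n=2,k=6: s = 49+12 = 61
n=2,k=7: s = 61+14 = 75
n=3,k=3: s = 75+9 = 84
n=3,k=4: s = 84+12 = 96
n=3,k=5: s = 96+15 = 111
n=3,k=6: s = 111+18 = 129
n=3,k=7: s = 129+21 = 150
n=4,k=3: s = 150+12 = 162
n=4,k=4: s = 162+16 = 178
n=4,k=5: s = 178+20 = 198
n=4,k=6: s = 198+24 = 222
n=4,k=7: s = 222+28 = 250
n=5,k=3: s = 250+15 = 265
n=5,k=4: s = 265+20 = 285
n=5,k=5: s = 285+25 = 310
n=5,k=6: s = 310+30 = 340
n=5,k=7: s = 340+35 = 375

375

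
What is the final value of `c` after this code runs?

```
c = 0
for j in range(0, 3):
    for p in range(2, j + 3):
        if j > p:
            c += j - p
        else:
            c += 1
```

j=0,p=2: not 0>2, c = 0+1 = 1
j=1,p=2: not 1>2, c = 1+1 = 2
j=1,p=3: not 1>3, c = 2+1 = 3
j=2,p=2: not 2>2, c = 3+1 = 4
j=2,p=3: not 2>3, c = 4+1 = 5
j=2,p=4: not 2>4, c = 5+1 = 6

6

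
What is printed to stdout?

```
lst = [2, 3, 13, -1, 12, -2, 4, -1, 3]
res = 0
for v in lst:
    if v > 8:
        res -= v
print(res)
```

-25

v=2: not >8
v=3: not >8
v=13: >8, res = 0-13 = -13
v=-1: not >8
v=12: >8, res = (-13)-12 = -25
v=-2: not >8
v=4: not >8
v=-1: not >8
v=3: not >8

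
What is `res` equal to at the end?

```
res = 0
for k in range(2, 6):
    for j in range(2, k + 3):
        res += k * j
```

275

k=2,j=2: res = 0+4 = 4
k=2,j=3: res = 4+6 = 10
k=2,j=4: res = 10+8 = 18
k=3,j=2: res = 18+6 = 24
k=3,j=3: res = 24+9 = 33
k=3,j=4: res = 33+12 = 45
k=3,j=5: res = 45+15 = 60
k=4,j=2: res = 60+8 = 68
k=4,j=3: res = 68+12 = 80
k=4,j=4: res = 80+16 = 96
k=4,j=5: res = 96+20 = 116
k=4,j=6: res = 116+24 = 140
k=5,j=2: res = 140+10 = 150
k=5,j=3: res = 150+15 = 165
k=5,j=4: res = 165+20 = 185
k=5,j=5: res = 185+25 = 210
k=5,j=6: res = 210+30 = 240
k=5,j=7: res = 240+35 = 275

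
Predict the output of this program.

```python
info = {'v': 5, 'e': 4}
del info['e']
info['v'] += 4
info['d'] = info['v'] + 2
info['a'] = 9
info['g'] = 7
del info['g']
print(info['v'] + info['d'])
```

20

del 'e' → {'v': 5}
info['v'] = 5+4 = 9 → {'v': 9}
info['d'] = info['v']+2 = 11 → {'v': 9, 'd': 11}
info['a'] = 9 → {'v': 9, 'd': 11, 'a': 9}
info['g'] = 7 → {'v': 9, 'd': 11, 'a': 9, 'g': 7}
del 'g' → {'v': 9, 'd': 11, 'a': 9}
info['v']+info['d'] = 9+11 = 20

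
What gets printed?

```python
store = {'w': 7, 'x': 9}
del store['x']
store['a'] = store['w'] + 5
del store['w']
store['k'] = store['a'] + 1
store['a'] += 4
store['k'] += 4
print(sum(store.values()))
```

33

del 'x' → {'w': 7}
store['a'] = store['w']+5 = 12 → {'w': 7, 'a': 12}
del 'w' → {'a': 12}
store['k'] = store['a']+1 = 13 → {'a': 12, 'k': 13}
store['a'] = 12+4 = 16 → {'a': 16, 'k': 13}
store['k'] = 13+4 = 17 → {'a': 16, 'k': 17}
sum of values = 33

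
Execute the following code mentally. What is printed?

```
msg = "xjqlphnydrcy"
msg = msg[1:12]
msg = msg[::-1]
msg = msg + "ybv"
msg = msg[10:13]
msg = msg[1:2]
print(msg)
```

slice [1:12] → 'jqlphnydrcy'
reverse → 'ycrdynhplqj'
+ 'ybv' → 'ycrdynhplqjybv'
slice [10:13] → 'jyb'
slice [1:2] → 'y'

y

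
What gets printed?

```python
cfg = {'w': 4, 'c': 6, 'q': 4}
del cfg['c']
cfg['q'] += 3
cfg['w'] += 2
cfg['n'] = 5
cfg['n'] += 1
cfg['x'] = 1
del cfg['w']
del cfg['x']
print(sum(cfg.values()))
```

del 'c' → {'w': 4, 'q': 4}
cfg['q'] = 4+3 = 7 → {'w': 4, 'q': 7}
cfg['w'] = 4+2 = 6 → {'w': 6, 'q': 7}
cfg['n'] = 5 → {'w': 6, 'q': 7, 'n': 5}
cfg['n'] = 5+1 = 6 → {'w': 6, 'q': 7, 'n': 6}
cfg['x'] = 1 → {'w': 6, 'q': 7, 'n': 6, 'x': 1}
del 'w' → {'q': 7, 'n': 6, 'x': 1}
del 'x' → {'q': 7, 'n': 6}
sum of values = 13

13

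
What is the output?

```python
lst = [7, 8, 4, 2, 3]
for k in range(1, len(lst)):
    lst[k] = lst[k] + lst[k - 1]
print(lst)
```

k=1: lst[1] = 8+7 = 15 → [7, 15, 4, 2, 3]
k=2: lst[2] = 4+15 = 19 → [7, 15, 19, 2, 3]
k=3: lst[3] = 2+19 = 21 → [7, 15, 19, 21, 3]
k=4: lst[4] = 3+21 = 24 → [7, 15, 19, 21, 24]

[7, 15, 19, 21, 24]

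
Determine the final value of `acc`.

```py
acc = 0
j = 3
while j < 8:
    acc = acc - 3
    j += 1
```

j=3: acc = 0-3 = -3
j=4: acc = (-3)-3 = -6
j=5: acc = (-6)-3 = -9
j=6: acc = (-9)-3 = -12
j=7: acc = (-12)-3 = -15

-15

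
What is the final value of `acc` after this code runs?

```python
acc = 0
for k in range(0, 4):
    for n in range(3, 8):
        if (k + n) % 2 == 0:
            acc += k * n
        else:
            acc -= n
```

30

k=0,n=3: odd sum, acc = 0-3 = -3
k=0,n=4: even sum, acc = (-3)+0 = -3
k=0,n=5: odd sum, acc = (-3)-5 = -8
k=0,n=6: even sum, acc = (-8)+0 = -8
k=0,n=7: odd sum, acc = (-8)-7 = -15
k=1,n=3: even sum, acc = (-15)+3 = -12
k=1,n=4: odd sum, acc = (-12)-4 = -16
k=1,n=5: even sum, acc = (-16)+5 = -11
k=1,n=6: odd sum, acc = (-11)-6 = -17
k=1,n=7: even sum, acc = (-17)+7 = -10
k=2,n=3: odd sum, acc = (-10)-3 = -13
k=2,n=4: even sum, acc = (-13)+8 = -5
k=2,n=5: odd sum, acc = (-5)-5 = -10
k=2,n=6: even sum, acc = (-10)+12 = 2
k=2,n=7: odd sum, acc = 2-7 = -5
k=3,n=3: even sum, acc = (-5)+9 = 4
k=3,n=4: odd sum, acc = 4-4 = 0
k=3,n=5: even sum, acc = 0+15 = 15
k=3,n=6: odd sum, acc = 15-6 = 9
k=3,n=7: even sum, acc = 9+21 = 30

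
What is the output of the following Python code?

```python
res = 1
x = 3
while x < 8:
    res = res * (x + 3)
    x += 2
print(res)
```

480

x=3: res = 1*6 = 6
x=5: res = 6*8 = 48
x=7: res = 48*10 = 480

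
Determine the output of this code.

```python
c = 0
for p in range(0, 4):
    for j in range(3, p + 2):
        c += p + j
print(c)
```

18

p=2,j=3: c = 0+5 = 5
p=3,j=3: c = 5+6 = 11
p=3,j=4: c = 11+7 = 18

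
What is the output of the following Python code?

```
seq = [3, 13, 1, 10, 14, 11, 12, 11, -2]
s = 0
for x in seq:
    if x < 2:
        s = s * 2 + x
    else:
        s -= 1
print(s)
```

x=3: not <2, s = 0-1 = -1
x=13: not <2, s = (-1)-1 = -2
x=1: <2, s = (-2)*2+1 = -3
x=10: not <2, s = (-3)-1 = -4
x=14: not <2, s = (-4)-1 = -5
x=11: not <2, s = (-5)-1 = -6
x=12: not <2, s = (-6)-1 = -7
x=11: not <2, s = (-7)-1 = -8
x=-2: <2, s = (-8)*2+(-2) = -18

-18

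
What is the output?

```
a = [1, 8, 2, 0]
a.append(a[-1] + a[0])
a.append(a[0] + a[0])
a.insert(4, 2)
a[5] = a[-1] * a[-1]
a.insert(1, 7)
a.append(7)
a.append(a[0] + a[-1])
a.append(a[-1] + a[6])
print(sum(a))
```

append a[-1]+a[0] = 0+1 = 1 → [1, 8, 2, 0, 1]
append a[0]+a[0] = 1+1 = 2 → [1, 8, 2, 0, 1, 2]
insert 2 at 4 → [1, 8, 2, 0, 2, 1, 2]
a[5] = a[-1]*a[-1] = 2*2 = 4 → [1, 8, 2, 0, 2, 4, 2]
insert 7 at 1 → [1, 7, 8, 2, 0, 2, 4, 2]
append 7 → [1, 7, 8, 2, 0, 2, 4, 2, 7]
append a[0]+a[-1] = 1+7 = 8 → [1, 7, 8, 2, 0, 2, 4, 2, 7, 8]
append a[-1]+a[6] = 8+4 = 12 → [1, 7, 8, 2, 0, 2, 4, 2, 7, 8, 12]
sum = 53

53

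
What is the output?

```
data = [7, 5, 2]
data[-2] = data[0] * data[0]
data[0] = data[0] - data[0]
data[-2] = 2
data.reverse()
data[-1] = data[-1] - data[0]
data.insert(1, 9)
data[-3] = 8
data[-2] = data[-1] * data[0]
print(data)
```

data[-2] = data[0]*data[0] = 7*7 = 49 → [7, 49, 2]
data[0] = data[0]-data[0] = 7-7 = 0 → [0, 49, 2]
data[-2] = 2 → [0, 2, 2]
reverse → [2, 2, 0]
data[-1] = data[-1]-data[0] = 0-2 = -2 → [2, 2, -2]
insert 9 at 1 → [2, 9, 2, -2]
data[-3] = 8 → [2, 8, 2, -2]
data[-2] = data[-1]*data[0] = (-2)*2 = -4 → [2, 8, -4, -2]

[2, 8, -4, -2]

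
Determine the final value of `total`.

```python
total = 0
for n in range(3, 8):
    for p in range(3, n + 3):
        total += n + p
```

n=3,p=3: total = 0+6 = 6
n=3,p=4: total = 6+7 = 13
n=3,p=5: total = 13+8 = 21
n=4,p=3: total = 21+7 = 28
n=4,p=4: total = 28+8 = 36
n=4,p=5: total = 36+9 = 45
n=4,p=6: total = 45+10 = 55
n=5,p=3: total = 55+8 = 63
n=5,p=4: total = 63+9 = 72
n=5,p=5: total = 72+10 = 82
n=5,p=6: total = 82+11 = 93
n=5,p=7: total = 93+12 = 105
n=6,p=3: total = 105+9 = 114
n=6,p=4: total = 114+10 = 124
n=6,p=5: total = 124+11 = 135
n=6,p=6: total = 135+12 = 147
n=6,p=7: total = 147+13 = 160
n=6,p=8: total = 160+14 = 174
n=7,p=3: total = 174+10 = 184
n=7,p=4: total = 184+11 = 195
n=7,p=5: total = 195+12 = 207
n=7,p=6: total = 207+13 = 220
n=7,p=7: total = 220+14 = 234
n=7,p=8: total = 234+15 = 249
n=7,p=9: total = 249+16 = 265

265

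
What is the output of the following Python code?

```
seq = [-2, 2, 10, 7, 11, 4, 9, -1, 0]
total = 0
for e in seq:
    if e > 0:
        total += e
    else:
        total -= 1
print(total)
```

40

e=-2: not >0, total = 0-1 = -1
e=2: >0, total = (-1)+2 = 1
e=10: >0, total = 1+10 = 11
e=7: >0, total = 11+7 = 18
e=11: >0, total = 18+11 = 29
e=4: >0, total = 29+4 = 33
e=9: >0, total = 33+9 = 42
e=-1: not >0, total = 42-1 = 41
e=0: not >0, total = 41-1 = 40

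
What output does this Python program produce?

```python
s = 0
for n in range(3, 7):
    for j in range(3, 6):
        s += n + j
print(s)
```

102

n=3,j=3: s = 0+6 = 6
n=3,j=4: s = 6+7 = 13
n=3,j=5: s = 13+8 = 21
n=4,j=3: s = 21+7 = 28
n=4,j=4: s = 28+8 = 36
n=4,j=5: s = 36+9 = 45
n=5,j=3: s = 45+8 = 53
n=5,j=4: s = 53+9 = 62
n=5,j=5: s = 62+10 = 72
n=6,j=3: s = 72+9 = 81
n=6,j=4: s = 81+10 = 91
n=6,j=5: s = 91+11 = 102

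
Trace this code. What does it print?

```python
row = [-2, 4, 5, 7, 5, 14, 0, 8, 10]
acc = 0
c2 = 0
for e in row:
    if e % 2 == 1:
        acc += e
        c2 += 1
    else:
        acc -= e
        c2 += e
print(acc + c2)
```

e=-2: not odd, acc = 0-(-2) = 2; c2=-2
e=4: not odd, acc = 2-4 = -2; c2=2
e=5: odd, acc = (-2)+5 = 3; c2=3
e=7: odd, acc = 3+7 = 10; c2=4
e=5: odd, acc = 10+5 = 15; c2=5
e=14: not odd, acc = 15-14 = 1; c2=19
e=0: not odd, acc = 1-0 = 1; c2=19
e=8: not odd, acc = 1-8 = -7; c2=27
e=10: not odd, acc = (-7)-10 = -17; c2=37
acc+c2 = (-17)+37 = 20

20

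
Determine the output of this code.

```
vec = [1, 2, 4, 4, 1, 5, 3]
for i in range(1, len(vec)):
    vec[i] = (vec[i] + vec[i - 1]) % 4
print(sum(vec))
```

i=1: vec[1] = (2+1)%4 = 3 → [1, 3, 4, 4, 1, 5, 3]
i=2: vec[2] = (4+3)%4 = 3 → [1, 3, 3, 4, 1, 5, 3]
i=3: vec[3] = (4+3)%4 = 3 → [1, 3, 3, 3, 1, 5, 3]
i=4: vec[4] = (1+3)%4 = 0 → [1, 3, 3, 3, 0, 5, 3]
i=5: vec[5] = (5+0)%4 = 1 → [1, 3, 3, 3, 0, 1, 3]
i=6: vec[6] = (3+1)%4 = 0 → [1, 3, 3, 3, 0, 1, 0]
sum = 11

11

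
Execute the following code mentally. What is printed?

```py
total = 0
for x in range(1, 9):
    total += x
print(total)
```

x=1: total = 0+1 = 1
x=2: total = 1+2 = 3
x=3: total = 3+3 = 6
x=4: total = 6+4 = 10
x=5: total = 10+5 = 15
x=6: total = 15+6 = 21
x=7: total = 21+7 = 28
x=8: total = 28+8 = 36

36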